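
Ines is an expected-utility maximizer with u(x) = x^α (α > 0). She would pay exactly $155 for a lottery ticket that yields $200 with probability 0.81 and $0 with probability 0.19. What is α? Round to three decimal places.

α ≈ 0.827

Since u(0) = 0, the lottery's EU is 0.81·200^α.
Indifference: 155^α = 0.81·200^α, so (155/200)^α = 0.81.
Taking logs: α·ln(155/200) = ln(0.81), so α = -0.210721 / -0.254892 ≈ 0.827.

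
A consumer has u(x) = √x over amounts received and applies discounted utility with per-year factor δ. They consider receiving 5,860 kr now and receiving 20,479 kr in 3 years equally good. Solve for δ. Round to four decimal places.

The payoff in 3 years is discounted by δ^3, so u(5860) = δ^3·u(20479) and δ^3 = u(5860)/u(20479).
With u(x) = √x: δ^3 = √5860/√20479 = √(5860/20479) = 0.53493.
Taking the cube root: δ = 0.53493^(1/3) ≈ 0.8118.

δ ≈ 0.8118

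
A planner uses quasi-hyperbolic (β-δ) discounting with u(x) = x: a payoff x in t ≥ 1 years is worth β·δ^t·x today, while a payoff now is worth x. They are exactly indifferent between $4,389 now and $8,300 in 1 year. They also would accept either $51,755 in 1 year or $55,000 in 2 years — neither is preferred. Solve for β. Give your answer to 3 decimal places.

β ≈ 0.562

The second indifference involves only future payoffs, so β cancels: β·δ^1·51755 = β·δ^2·55000, giving δ = 51755/55000 = 0.94100.
Substituting δ into 4389 = β·δ·8300: β = 4389/(7810.300) ≈ 0.562.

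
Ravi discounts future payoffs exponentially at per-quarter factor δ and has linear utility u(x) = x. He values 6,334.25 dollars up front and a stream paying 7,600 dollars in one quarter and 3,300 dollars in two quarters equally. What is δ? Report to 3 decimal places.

δ ≈ 0.650

Present value of the stream is 7600·δ + 3300·δ². Indifference gives 7600δ + 3300δ² = 6334.25.
That is, 3300δ² + 7600δ − 6334.25 = 0, a quadratic in δ.
By the quadratic formula (taking the positive root), δ = (−7600 + √141372100.00) / 6600 ≈ 0.650.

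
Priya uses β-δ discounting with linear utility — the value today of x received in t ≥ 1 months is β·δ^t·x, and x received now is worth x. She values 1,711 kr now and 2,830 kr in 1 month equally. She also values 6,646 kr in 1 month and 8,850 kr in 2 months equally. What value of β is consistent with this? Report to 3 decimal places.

β ≈ 0.805

The second indifference involves only future payoffs, so β cancels: β·δ^1·6646 = β·δ^2·8850, giving δ = 6646/8850 = 0.75096.
Now use the now-vs-future pair: 1711 = β·δ·2830 gives β = 1711/(0.75096·2830) ≈ 0.805.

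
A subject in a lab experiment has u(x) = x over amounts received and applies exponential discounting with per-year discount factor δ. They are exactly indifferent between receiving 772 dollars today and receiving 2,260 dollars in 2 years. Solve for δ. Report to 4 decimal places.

δ ≈ 0.5845

Equating discounted utilities: u(772) = δ^2·u(2260) ⇒ δ^2 = u(772)/u(2260).
With u(x) = x: δ^2 = 772/2260 = 0.34159.
Hence δ = (0.34159)^(1/2) = 0.584460.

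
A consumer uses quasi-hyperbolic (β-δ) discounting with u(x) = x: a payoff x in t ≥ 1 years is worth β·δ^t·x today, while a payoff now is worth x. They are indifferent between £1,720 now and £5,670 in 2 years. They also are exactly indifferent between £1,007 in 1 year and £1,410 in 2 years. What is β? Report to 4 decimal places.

Both payoffs in the second observation are in the future, so β drops out: δ^1·1007 = δ^2·1410 ⇒ δ = 1007/1410 = 0.71418.
The first indifference: 1720 = β·δ^2·5670, so β = 1720/(δ^2·5670) = 1720/(0.51006·5670) ≈ 0.5947.

β ≈ 0.5947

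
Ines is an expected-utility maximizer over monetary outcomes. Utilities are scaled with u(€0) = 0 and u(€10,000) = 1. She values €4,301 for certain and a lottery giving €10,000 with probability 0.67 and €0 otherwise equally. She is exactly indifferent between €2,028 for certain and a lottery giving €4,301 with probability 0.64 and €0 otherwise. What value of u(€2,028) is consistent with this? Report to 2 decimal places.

First, u(€4,301) = 0.67·u(€10,000) + 0.33·u(€0) = 0.67.
The second indifference gives u(€2,028) = 0.64·u(€4,301) + 0.36·u(€0) = 0.64·0.67 + 0.36·0.00 = 0.4288.

0.43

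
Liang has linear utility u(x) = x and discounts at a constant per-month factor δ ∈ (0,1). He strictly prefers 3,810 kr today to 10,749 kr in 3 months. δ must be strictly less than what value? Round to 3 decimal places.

δ < 0.708

The preference means 3810 > δ^3·10749.
Dividing by 10749: δ^3 < 0.35445. Both sides are positive, so the cube root keeps the direction.
δ < (3810/10749)^(1/3) ≈ 0.708.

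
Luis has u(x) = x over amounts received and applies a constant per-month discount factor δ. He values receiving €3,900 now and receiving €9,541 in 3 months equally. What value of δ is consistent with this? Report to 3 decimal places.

Equating discounted utilities: u(3900) = δ^3·u(9541) ⇒ δ^3 = u(3900)/u(9541).
With u(x) = x: δ^3 = 3900/9541 = 0.40876.
Taking the cube root: δ = 0.40876^(1/3) ≈ 0.742.

δ ≈ 0.742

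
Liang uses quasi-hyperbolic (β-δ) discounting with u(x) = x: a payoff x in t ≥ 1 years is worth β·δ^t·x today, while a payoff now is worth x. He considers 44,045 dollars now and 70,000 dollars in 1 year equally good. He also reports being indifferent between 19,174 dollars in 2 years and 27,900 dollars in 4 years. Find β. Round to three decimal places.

β ≈ 0.759

The second indifference involves only future payoffs, so β cancels: β·δ^2·19174 = β·δ^4·27900, giving δ^2 = 19174/27900 = 0.68724, so δ = 0.82900.
Substituting δ into 44045 = β·δ·70000: β = 44045/(58029.964) ≈ 0.759.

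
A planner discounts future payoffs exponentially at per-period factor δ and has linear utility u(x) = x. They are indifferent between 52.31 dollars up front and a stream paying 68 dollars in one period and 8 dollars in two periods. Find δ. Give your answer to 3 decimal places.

Equating present values: 52.31 = 68δ + 8δ².
Rearranged: 8δ² + 68δ − 52.31 = 0.
The positive root is δ = [−68 + √(68² + 4·8·52.31)] / (2·8) = (−68 + 79.359)/16 ≈ 0.710.

δ ≈ 0.710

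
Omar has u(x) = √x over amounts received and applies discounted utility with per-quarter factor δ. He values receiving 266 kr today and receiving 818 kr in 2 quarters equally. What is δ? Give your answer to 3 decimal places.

δ ≈ 0.755

Indifference means u(266) = δ^2 · u(818), so δ^2 = u(266)/u(818).
With u(x) = √x: δ^2 = √266/√818 = √(266/818) = 0.57025.
So δ = 0.57025^(1/2) ≈ 0.755.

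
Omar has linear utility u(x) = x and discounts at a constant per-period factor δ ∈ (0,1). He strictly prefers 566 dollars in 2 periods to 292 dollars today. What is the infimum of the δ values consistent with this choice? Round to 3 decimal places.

The preference means 292 < δ^2·566.
Hence δ^2 > 292/566 = 0.51590, and x ↦ x^(1/2) is increasing on (0,∞).
δ > (292/566)^(1/2) ≈ 0.718.

δ > 0.718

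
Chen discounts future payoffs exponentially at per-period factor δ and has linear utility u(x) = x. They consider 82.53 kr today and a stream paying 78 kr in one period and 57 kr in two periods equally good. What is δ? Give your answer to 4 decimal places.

Equating present values: 82.53 = 78δ + 57δ².
Rearranged: 57δ² + 78δ − 82.53 = 0.
δ = (−78 + √(78² + 4·57·82.53)) / (2·57) = (−78 + √24900.84) / 114 ≈ 0.7000.

δ ≈ 0.7000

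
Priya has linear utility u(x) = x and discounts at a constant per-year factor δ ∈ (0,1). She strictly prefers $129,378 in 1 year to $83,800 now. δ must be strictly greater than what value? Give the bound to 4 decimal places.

The preference means 83800 < δ·129378.
So δ > 83800/129378 = 0.64771.

δ > 0.6477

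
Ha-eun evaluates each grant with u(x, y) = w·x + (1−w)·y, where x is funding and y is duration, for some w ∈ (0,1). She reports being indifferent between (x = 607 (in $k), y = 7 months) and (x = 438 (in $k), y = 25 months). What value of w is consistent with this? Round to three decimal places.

u(607,7) = u(438,25) means w·607 + (1−w)·7 = w·438 + (1−w)·25.
w·(607−438) = (1−w)·(25−7), i.e. w·169 = (1−w)·18.
Hence w = 18/(169+18) = 18/187 = 0.096.

w = 0.096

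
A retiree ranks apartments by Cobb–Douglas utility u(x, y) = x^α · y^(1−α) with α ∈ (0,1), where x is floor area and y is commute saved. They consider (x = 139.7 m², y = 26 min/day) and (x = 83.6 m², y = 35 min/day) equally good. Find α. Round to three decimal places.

Set the two utilities equal: 139.7^α·26^(1−α) = 83.6^α·35^(1−α).
Taking logs: α·ln 139.7 + (1−α)·ln 26 = α·ln 83.6 + (1−α)·ln 35, i.e. α·0.513454 = (1−α)·0.297252.
Thus α·(0.810706) = 0.297252, so α = 0.297252/0.810706 ≈ 0.367.

α ≈ 0.367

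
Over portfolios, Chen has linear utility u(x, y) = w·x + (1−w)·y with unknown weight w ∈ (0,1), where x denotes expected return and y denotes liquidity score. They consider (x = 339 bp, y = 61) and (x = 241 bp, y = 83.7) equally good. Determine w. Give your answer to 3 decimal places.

u(339,61) = u(241,83.7) means w·339 + (1−w)·61 = w·241 + (1−w)·83.7.
Collecting terms: w·98 = (1−w)·22.7.
The marginal rate of substitution is 22.7/98, so w = 22.7/(98+22.7) = 0.188.

w = 0.188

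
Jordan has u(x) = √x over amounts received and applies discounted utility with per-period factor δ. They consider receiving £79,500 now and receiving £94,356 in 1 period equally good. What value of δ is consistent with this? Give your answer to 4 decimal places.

Indifference means u(79500) = δ · u(94356), so δ = u(79500)/u(94356).
With u(x) = √x: δ = √79500/√94356 = √(79500/94356) = 0.91791.

δ ≈ 0.9179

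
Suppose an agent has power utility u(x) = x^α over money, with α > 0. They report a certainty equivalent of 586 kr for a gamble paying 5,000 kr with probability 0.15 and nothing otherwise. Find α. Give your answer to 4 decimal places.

EU(lottery) = 0.15·5000^α + 0.85·0 = 0.15·5000^α.
Setting u(586) equal to that: 586^α = 0.15·5000^α ⇒ (586/5000)^α = 0.15.
α = ln(0.15) / ln(586/5000) = -1.8971200/-2.1438734 ≈ 0.8849.

α ≈ 0.8849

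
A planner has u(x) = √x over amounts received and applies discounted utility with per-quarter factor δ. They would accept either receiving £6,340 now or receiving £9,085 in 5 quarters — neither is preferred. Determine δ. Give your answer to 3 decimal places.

δ ≈ 0.965

Indifference means u(6340) = δ^5 · u(9085), so δ^5 = u(6340)/u(9085).
With u(x) = √x: δ^5 = √6340/√9085 = √(6340/9085) = 0.83538.
Hence δ = (0.83538)^(1/5) = 0.96466.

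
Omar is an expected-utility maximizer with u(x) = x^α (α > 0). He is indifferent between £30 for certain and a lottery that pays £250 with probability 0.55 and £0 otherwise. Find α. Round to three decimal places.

α ≈ 0.282

Since u(0) = 0, the lottery's EU is 0.55·250^α.
Setting u(30) equal to that: 30^α = 0.55·250^α ⇒ (30/250)^α = 0.55.
Take logs: α = ln 0.55 / ln(30/250) ≈ 0.28196.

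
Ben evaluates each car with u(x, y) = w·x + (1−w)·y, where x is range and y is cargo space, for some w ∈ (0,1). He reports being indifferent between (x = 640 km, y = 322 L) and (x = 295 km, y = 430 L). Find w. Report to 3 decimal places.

Indifference: w·640 + (1−w)·322 = w·295 + (1−w)·430.
w·(640−295) = (1−w)·(430−322), i.e. w·345 = (1−w)·108.
Hence w = 108/(345+108) = 108/453 = 0.238.

w = 0.238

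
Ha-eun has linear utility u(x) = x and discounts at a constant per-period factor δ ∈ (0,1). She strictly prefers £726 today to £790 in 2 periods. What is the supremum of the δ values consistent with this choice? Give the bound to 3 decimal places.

Under u(x) = x this choice says 726 > δ^2·790.
So δ^2 < 726/790 = 0.91899; taking the square root of both positive sides preserves the inequality.
δ < 0.91899^(1/2) = 0.959.

δ < 0.959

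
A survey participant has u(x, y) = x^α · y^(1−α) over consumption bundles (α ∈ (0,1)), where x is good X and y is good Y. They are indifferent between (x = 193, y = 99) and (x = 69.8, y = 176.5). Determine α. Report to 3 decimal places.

α ≈ 0.362

Indifference: 193^α · 99^(1−α) = 69.8^α · 176.5^(1−α).
Taking logs: α·ln 193 + (1−α)·ln 99 = α·ln 69.8 + (1−α)·ln 176.5, i.e. α·1.017056 = (1−α)·0.578201.
With A = 1.017056 and B = 0.578201: α·A = (1−α)·B, so α = B/(A+B) = 0.578201/1.595257 ≈ 0.362.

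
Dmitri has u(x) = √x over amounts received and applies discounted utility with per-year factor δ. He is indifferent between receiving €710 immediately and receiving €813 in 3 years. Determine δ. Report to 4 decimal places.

δ ≈ 0.9777

Indifference means u(710) = δ^3 · u(813), so δ^3 = u(710)/u(813).
With u(x) = √x: δ^3 = √710/√813 = √(710/813) = 0.93451.
So δ = 0.93451^(1/3) ≈ 0.9777.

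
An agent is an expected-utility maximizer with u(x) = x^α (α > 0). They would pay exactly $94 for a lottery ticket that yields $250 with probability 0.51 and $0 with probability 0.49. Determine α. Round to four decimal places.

α ≈ 0.6884

Since u(0) = 0, the lottery's EU is 0.51·250^α.
Indifference: 94^α = 0.51·250^α, so (94/250)^α = 0.51.
Taking logs: α·ln(94/250) = ln(0.51), so α = -0.6733446 / -0.9781661 ≈ 0.6884.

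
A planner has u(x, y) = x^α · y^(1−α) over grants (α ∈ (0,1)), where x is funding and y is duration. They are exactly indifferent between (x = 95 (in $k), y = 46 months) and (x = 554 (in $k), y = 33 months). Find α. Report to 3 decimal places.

The Cobb–Douglas utilities coincide, so 95^α·46^(1−α) = 554^α·33^(1−α).
(95/554)^α = (33/46)^(1−α); take logs: α·ln(95/554) = (1−α)·ln(33/46), i.e. α·-1.763288 = (1−α)·-0.332134.
So α/(1−α) = (-0.332134)/(-1.763288) = 0.188361, and α = 0.188361/1.188361 ≈ 0.159.

α ≈ 0.159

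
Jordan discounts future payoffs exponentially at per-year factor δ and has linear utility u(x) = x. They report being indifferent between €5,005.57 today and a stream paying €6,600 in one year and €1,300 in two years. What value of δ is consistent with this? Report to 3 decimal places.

δ ≈ 0.670

Present value of the stream is 6600·δ + 1300·δ². Indifference gives 6600δ + 1300δ² = 5005.57.
So 1300δ² + 6600δ − 5005.57 = 0.
By the quadratic formula (taking the positive root), δ = (−6600 + √69588964.00) / 2600 ≈ 0.670.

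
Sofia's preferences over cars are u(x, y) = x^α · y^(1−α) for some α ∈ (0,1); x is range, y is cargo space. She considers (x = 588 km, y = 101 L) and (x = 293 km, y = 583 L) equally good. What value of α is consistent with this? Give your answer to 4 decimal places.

α ≈ 0.7156

The Cobb–Douglas utilities coincide, so 588^α·101^(1−α) = 293^α·583^(1−α).
(588/293)^α = (583/101)^(1−α); take logs: α·ln(588/293) = (1−α)·ln(583/101), i.e. α·0.6965543 = (1−α)·1.7530667.
So α/(1−α) = (1.7530667)/(0.6965543) = 2.5167696, and α = 2.5167696/3.5167696 ≈ 0.7156.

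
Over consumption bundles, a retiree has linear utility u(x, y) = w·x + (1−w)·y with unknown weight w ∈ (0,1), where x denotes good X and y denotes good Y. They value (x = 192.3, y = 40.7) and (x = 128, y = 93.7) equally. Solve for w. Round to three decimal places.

Equating utilities: w·192.3 + (1−w)·40.7 = w·128 + (1−w)·93.7.
Collecting terms: w·64.3 = (1−w)·53.
Hence w = 53/(64.3+53) = 53/117.3 = 0.452.

w = 0.452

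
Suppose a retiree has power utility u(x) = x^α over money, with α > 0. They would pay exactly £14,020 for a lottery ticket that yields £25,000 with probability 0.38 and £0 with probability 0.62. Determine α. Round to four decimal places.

α ≈ 1.6729

The lottery's expected utility is 0.38·u(25000) + 0.62·u(0) = 0.38·25000^α (since u(0) = 0 for α > 0).
Indifference: 14020^α = 0.38·25000^α, so (14020/25000)^α = 0.38.
α = ln(0.38) / ln(14020/25000) = -0.9675840/-0.5783909 ≈ 1.6729.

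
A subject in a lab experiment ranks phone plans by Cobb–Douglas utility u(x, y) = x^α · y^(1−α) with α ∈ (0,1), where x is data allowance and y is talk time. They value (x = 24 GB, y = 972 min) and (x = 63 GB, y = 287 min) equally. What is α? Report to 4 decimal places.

α ≈ 0.5583

The Cobb–Douglas utilities coincide, so 24^α·972^(1−α) = 63^α·287^(1−α).
(24/63)^α = (287/972)^(1−α); take logs: α·ln(24/63) = (1−α)·ln(287/972), i.e. α·-0.9650809 = (1−α)·-1.2198736.
So α/(1−α) = (-1.2198736)/(-0.9650809) = 1.2640118, and α = 1.2640118/2.2640118 ≈ 0.5583.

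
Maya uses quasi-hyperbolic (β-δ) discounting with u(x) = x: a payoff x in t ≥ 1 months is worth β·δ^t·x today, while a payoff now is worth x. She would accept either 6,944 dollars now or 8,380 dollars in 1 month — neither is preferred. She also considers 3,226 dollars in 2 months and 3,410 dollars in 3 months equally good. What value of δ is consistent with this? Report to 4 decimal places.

From the later pair, β·δ^2·3226 = β·δ^3·3410; dividing through, δ = 3226/3410 = 0.94604.

δ ≈ 0.9460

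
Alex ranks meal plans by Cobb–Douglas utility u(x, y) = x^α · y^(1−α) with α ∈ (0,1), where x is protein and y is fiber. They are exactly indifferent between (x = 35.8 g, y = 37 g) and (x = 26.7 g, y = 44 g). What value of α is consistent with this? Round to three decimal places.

α ≈ 0.371

Set the two utilities equal: 35.8^α·37^(1−α) = 26.7^α·44^(1−α).
Taking logs: α·ln 35.8 + (1−α)·ln 37 = α·ln 26.7 + (1−α)·ln 44, i.e. α·0.293284 = (1−α)·0.173272.
With A = 0.293284 and B = 0.173272: α·A = (1−α)·B, so α = B/(A+B) = 0.173272/0.466556 ≈ 0.371.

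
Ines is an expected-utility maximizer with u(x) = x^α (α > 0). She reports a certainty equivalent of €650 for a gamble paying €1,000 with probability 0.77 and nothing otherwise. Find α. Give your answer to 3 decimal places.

α ≈ 0.607

The lottery's expected utility is 0.77·u(1000) + 0.23·u(0) = 0.77·1000^α (since u(0) = 0 for α > 0).
Equating: 650^α = 0.77·1000^α, i.e. 0.6500^α = 0.77.
α = ln(0.77) / ln(650/1000) = -0.261365/-0.430783 ≈ 0.607.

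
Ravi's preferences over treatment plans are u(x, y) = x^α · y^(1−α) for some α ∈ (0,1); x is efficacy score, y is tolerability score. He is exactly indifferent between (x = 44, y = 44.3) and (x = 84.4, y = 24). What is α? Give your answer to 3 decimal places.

The Cobb–Douglas utilities coincide, so 44^α·44.3^(1−α) = 84.4^α·24^(1−α).
Taking logs: α·ln 44 + (1−α)·ln 44.3 = α·ln 84.4 + (1−α)·ln 24, i.e. α·-0.651378 = (1−α)·-0.612931.
With A = -0.651378 and B = -0.612931: α·A = (1−α)·B, so α = B/(A+B) = -0.612931/-1.264309 ≈ 0.485.

α ≈ 0.485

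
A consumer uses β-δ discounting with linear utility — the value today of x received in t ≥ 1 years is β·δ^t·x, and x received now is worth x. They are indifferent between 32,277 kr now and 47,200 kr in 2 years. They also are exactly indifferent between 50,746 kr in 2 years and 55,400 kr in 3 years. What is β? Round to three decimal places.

The second indifference involves only future payoffs, so β cancels: β·δ^2·50746 = β·δ^3·55400, giving δ = 50746/55400 = 0.91599.
Now use the now-vs-future pair: 32277 = β·δ^2·47200 gives β = 32277/(0.83904·47200) ≈ 0.815.

β ≈ 0.815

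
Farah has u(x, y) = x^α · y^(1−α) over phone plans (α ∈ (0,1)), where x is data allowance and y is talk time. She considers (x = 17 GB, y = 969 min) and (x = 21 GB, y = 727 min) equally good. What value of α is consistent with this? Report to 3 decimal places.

Set the two utilities equal: 17^α·969^(1−α) = 21^α·727^(1−α).
Rearrange to (17/21)^α = (727/969)^(1−α) and take logs: α·-0.211309 = (1−α)·-0.287338.
So α/(1−α) = (-0.287338)/(-0.211309) = 1.359800, and α = 1.359800/2.359800 ≈ 0.576.

α ≈ 0.576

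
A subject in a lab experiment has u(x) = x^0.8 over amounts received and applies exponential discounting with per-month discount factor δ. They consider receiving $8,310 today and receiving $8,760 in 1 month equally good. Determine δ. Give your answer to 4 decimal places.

δ ≈ 0.9587

Equating discounted utilities: u(8310) = δ·u(8760) ⇒ δ = u(8310)/u(8760).
With u(x) = x^0.8: δ = 8310^0.8/8760^0.8 = (8310/8760)^0.8 = 0.95869.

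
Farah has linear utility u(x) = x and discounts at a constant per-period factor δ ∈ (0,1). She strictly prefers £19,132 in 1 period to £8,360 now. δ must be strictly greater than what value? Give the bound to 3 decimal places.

The preference means 8360 < δ·19132.
So δ > 8360/19132 = 0.43696.

δ > 0.437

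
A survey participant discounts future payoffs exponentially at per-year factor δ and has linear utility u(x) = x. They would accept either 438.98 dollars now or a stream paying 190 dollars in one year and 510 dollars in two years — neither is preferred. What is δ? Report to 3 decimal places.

δ ≈ 0.760

Present value of the stream is 190·δ + 510·δ². Indifference gives 190δ + 510δ² = 438.98.
So 510δ² + 190δ − 438.98 = 0.
δ = (−190 + √(190² + 4·510·438.98)) / (2·510) = (−190 + √931619.20) / 1020 ≈ 0.760.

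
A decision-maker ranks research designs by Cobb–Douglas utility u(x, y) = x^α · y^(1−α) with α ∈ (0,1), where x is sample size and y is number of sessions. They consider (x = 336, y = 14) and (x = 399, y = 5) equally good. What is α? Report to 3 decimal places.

α ≈ 0.857

Set the two utilities equal: 336^α·14^(1−α) = 399^α·5^(1−α).
(336/399)^α = (5/14)^(1−α); take logs: α·ln(336/399) = (1−α)·ln(5/14), i.e. α·-0.171850 = (1−α)·-1.029619.
So α/(1−α) = (-1.029619)/(-0.171850) = 5.991382, and α = 5.991382/6.991382 ≈ 0.857.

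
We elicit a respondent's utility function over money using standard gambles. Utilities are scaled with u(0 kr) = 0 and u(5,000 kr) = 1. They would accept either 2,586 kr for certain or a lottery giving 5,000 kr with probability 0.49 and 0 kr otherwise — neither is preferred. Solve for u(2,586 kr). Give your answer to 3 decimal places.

The indifference gives u(2,586 kr) = 0.49·u(5,000 kr) + 0.51·u(0 kr) = 0.49·1 + 0.51·0 = 0.49.

0.490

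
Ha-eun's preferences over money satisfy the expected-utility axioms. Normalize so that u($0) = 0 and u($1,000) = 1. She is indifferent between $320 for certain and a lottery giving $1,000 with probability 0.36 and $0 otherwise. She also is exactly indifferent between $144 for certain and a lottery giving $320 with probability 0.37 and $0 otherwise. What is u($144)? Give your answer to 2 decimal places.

0.13

First, u($320) = 0.36·u($1,000) + 0.64·u($0) = 0.36.
The second indifference gives u($144) = 0.37·u($320) + 0.63·u($0) = 0.37·0.36 + 0.63·0.00 = 0.1332.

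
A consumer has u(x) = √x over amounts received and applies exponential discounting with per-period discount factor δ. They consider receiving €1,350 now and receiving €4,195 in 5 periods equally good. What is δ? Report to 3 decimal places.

Equating discounted utilities: u(1350) = δ^5·u(4195) ⇒ δ^5 = u(1350)/u(4195).
Since u(x) = √x, δ^5 = √(1350/4195) = 0.56728.
Taking the 5th root: δ = 0.56728^(1/5) ≈ 0.893.

δ ≈ 0.893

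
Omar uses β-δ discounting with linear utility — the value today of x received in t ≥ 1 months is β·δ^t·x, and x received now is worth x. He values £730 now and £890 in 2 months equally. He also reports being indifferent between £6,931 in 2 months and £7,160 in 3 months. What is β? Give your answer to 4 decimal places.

β ≈ 0.8753

Both payoffs in the second observation are in the future, so β drops out: δ^2·6931 = δ^3·7160 ⇒ δ = 6931/7160 = 0.96802.
Substituting δ into 730 = β·δ^2·890: β = 730/(833.980) ≈ 0.8753.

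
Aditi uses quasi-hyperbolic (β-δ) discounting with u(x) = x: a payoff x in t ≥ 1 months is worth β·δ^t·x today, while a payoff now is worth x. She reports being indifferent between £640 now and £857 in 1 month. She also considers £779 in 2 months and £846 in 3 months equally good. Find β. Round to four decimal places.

Both payoffs in the second observation are in the future, so β drops out: δ^2·779 = δ^3·846 ⇒ δ = 779/846 = 0.92080.
Substituting δ into 640 = β·δ·857: β = 640/(789.129) ≈ 0.8110.

β ≈ 0.8110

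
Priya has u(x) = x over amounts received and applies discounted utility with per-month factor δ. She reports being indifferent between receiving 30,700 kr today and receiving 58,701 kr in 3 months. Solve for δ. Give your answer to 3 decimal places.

δ ≈ 0.806

Indifference means u(30700) = δ^3 · u(58701), so δ^3 = u(30700)/u(58701).
With u(x) = x: δ^3 = 30700/58701 = 0.52299.
Hence δ = (0.52299)^(1/3) = 0.80568.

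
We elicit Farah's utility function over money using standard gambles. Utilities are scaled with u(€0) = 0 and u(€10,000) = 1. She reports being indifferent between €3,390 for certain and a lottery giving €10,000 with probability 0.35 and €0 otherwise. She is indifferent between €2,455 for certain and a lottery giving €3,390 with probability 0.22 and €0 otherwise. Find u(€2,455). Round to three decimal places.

0.077

The first gamble pins u(€3,390): it must equal 0.35·1 + 0.65·0 = 0.35.
Chaining: u(€2,455) = 0.22·0.35 + 0.78·0.00 = 0.0770.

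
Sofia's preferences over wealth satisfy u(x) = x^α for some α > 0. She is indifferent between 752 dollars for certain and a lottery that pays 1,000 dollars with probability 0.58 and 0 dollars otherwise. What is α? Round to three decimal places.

α ≈ 1.911

EU(lottery) = 0.58·1000^α + 0.42·0 = 0.58·1000^α.
Indifference: 752^α = 0.58·1000^α, so (752/1000)^α = 0.58.
α = ln(0.58) / ln(752/1000) = -0.544727/-0.285019 ≈ 1.911.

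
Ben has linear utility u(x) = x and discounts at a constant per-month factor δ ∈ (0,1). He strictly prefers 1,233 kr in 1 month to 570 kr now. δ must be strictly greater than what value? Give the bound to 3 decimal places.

Comparing present values: 570 < δ·1233.
Dividing through by 1233 gives δ > 0.46229.

δ > 0.462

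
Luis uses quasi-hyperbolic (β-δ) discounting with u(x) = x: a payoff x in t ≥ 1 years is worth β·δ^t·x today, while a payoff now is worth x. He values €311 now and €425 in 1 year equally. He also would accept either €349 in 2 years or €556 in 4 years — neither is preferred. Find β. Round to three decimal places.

Both payoffs in the second observation are in the future, so β drops out: δ^2·349 = δ^4·556 ⇒ δ^2 = 349/556 = 0.62770, so δ = 0.79227.
The first indifference: 311 = β·δ·425, so β = 311/(δ·425) = 311/(0.79227·425) ≈ 0.924.

β ≈ 0.924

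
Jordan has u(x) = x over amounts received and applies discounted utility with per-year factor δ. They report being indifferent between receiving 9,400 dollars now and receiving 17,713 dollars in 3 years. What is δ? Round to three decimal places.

δ ≈ 0.810

Indifference means u(9400) = δ^3 · u(17713), so δ^3 = u(9400)/u(17713).
With u(x) = x: δ^3 = 9400/17713 = 0.53068.
Taking the cube root: δ = 0.53068^(1/3) ≈ 0.810.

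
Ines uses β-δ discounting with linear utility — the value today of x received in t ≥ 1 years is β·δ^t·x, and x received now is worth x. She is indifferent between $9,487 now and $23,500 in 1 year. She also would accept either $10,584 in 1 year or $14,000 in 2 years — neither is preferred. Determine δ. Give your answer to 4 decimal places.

δ ≈ 0.7560

From the later pair, β·δ^1·10584 = β·δ^2·14000; dividing through, δ = 10584/14000 = 0.75600.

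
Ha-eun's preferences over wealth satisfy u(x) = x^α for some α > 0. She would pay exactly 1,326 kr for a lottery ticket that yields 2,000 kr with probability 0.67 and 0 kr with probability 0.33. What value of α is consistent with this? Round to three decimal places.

The lottery's expected utility is 0.67·u(2000) + 0.33·u(0) = 0.67·2000^α (since u(0) = 0 for α > 0).
Indifference: 1326^α = 0.67·2000^α, so (1326/2000)^α = 0.67.
Taking logs: α·ln(1326/2000) = ln(0.67), so α = -0.400478 / -0.410980 ≈ 0.974.

α ≈ 0.974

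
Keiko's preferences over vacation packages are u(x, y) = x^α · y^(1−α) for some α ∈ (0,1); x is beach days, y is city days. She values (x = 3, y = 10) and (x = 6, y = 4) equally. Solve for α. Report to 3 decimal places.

Indifference: 3^α · 10^(1−α) = 6^α · 4^(1−α).
Rearrange to (3/6)^α = (4/10)^(1−α) and take logs: α·-0.693147 = (1−α)·-0.916291.
With A = -0.693147 and B = -0.916291: α·A = (1−α)·B, so α = B/(A+B) = -0.916291/-1.609438 ≈ 0.569.

α ≈ 0.569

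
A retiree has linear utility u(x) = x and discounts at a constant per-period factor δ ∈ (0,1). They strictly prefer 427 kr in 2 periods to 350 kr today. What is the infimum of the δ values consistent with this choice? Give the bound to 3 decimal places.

Comparing present values: 350 < δ^2·427.
Dividing by 427: δ^2 > 0.81967. Both sides are positive, so the square root keeps the direction.
δ > 0.81967^(1/2) = 0.905.

δ > 0.905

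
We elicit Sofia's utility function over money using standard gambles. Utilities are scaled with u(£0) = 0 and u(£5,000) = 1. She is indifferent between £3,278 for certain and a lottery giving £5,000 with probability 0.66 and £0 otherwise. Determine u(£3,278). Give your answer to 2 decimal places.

The indifference gives u(£3,278) = 0.66·u(£5,000) + 0.34·u(£0) = 0.66·1 + 0.34·0 = 0.66.

0.66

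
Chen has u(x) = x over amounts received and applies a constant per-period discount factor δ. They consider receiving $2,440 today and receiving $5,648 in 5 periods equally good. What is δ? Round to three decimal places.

Equating discounted utilities: u(2440) = δ^5·u(5648) ⇒ δ^5 = u(2440)/u(5648).
With u(x) = x: δ^5 = 2440/5648 = 0.43201.
So δ = 0.43201^(1/5) ≈ 0.845.

δ ≈ 0.845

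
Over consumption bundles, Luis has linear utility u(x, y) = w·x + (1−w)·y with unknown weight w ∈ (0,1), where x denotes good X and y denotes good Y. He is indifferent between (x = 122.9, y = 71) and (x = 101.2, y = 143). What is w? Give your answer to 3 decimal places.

w = 0.768

Equating utilities: w·122.9 + (1−w)·71 = w·101.2 + (1−w)·143.
w·(122.9−101.2) = (1−w)·(143−71), i.e. w·21.7 = (1−w)·72.
So w/(1−w) = 72/21.7 = 3.3180, giving w = 72/(21.7+72) = 0.768.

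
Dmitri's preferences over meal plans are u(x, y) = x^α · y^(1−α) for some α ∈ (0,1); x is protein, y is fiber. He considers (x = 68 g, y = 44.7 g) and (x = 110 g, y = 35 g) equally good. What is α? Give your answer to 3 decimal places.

α ≈ 0.337

Set the two utilities equal: 68^α·44.7^(1−α) = 110^α·35^(1−α).
Taking logs: α·ln 68 + (1−α)·ln 44.7 = α·ln 110 + (1−α)·ln 35, i.e. α·-0.480973 = (1−α)·-0.244625.
Thus α·(-0.725598) = -0.244625, so α = -0.244625/-0.725598 ≈ 0.337.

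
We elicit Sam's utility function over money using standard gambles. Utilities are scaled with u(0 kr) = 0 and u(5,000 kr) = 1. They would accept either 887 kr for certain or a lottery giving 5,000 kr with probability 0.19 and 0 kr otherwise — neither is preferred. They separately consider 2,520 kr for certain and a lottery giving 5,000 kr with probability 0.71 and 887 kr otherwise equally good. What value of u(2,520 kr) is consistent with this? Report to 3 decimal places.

0.765

From the first indifference, u(887 kr) = 0.19·u(5,000 kr) + 0.81·u(0 kr) = 0.19·1 + 0.81·0 = 0.19.
Chaining: u(2,520 kr) = 0.71·1.00 + 0.29·0.19 = 0.7651.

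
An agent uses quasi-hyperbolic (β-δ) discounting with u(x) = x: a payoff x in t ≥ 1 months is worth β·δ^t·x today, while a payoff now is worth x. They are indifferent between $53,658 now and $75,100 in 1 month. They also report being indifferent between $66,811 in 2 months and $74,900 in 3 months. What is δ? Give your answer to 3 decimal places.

Both payoffs in the second observation are in the future, so β drops out: δ^2·66811 = δ^3·74900 ⇒ δ = 66811/74900 = 0.89200.

δ ≈ 0.892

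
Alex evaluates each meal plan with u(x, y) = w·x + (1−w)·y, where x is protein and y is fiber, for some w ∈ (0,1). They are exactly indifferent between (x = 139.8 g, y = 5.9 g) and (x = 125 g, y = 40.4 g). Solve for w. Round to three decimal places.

w = 0.700

Indifference: w·139.8 + (1−w)·5.9 = w·125 + (1−w)·40.4.
w·(139.8−125) = (1−w)·(40.4−5.9), i.e. w·14.8 = (1−w)·34.5.
Hence w = 34.5/(14.8+34.5) = 34.5/49.3 = 0.700.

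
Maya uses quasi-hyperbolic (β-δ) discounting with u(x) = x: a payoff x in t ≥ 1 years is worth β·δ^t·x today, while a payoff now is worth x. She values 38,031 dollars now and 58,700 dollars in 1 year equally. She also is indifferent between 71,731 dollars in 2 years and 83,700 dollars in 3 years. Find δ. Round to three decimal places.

δ ≈ 0.857

From the later pair, β·δ^2·71731 = β·δ^3·83700; dividing through, δ = 71731/83700 = 0.85700.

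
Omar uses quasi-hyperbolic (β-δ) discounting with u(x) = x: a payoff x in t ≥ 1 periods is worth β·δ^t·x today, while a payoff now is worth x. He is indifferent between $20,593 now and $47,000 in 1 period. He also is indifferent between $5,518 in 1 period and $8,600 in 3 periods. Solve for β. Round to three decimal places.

β ≈ 0.547

From the later pair, β·δ^1·5518 = β·δ^3·8600; dividing through, δ^2 = 5518/8600 = 0.64163, so δ = 0.80102.
The first indifference: 20593 = β·δ·47000, so β = 20593/(δ·47000) = 20593/(0.80102·47000) ≈ 0.547.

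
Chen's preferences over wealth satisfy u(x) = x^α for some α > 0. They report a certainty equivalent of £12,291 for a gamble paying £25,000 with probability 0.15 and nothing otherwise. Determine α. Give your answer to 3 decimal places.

Since u(0) = 0, the lottery's EU is 0.15·25000^α.
Equating: 12291^α = 0.15·25000^α, i.e. 0.4916^α = 0.15.
Taking logs: α·ln(12291/25000) = ln(0.15), so α = -1.897120 / -0.710009 ≈ 2.672.

α ≈ 2.672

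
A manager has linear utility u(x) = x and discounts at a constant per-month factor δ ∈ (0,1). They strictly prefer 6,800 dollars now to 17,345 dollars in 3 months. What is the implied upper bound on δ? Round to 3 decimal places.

δ < 0.732

The preference means 6800 > δ^3·17345.
Dividing by 17345: δ^3 < 0.39204. Both sides are positive, so the cube root keeps the direction.
δ < 0.39204^(1/3) = 0.732.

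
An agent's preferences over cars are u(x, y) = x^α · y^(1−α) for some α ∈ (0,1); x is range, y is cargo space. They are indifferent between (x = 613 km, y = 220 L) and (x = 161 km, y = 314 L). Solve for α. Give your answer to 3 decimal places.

α ≈ 0.210

Set the two utilities equal: 613^α·220^(1−α) = 161^α·314^(1−α).
Rearrange to (613/161)^α = (314/220)^(1−α) and take logs: α·1.336961 = (1−α)·0.355765.
So α/(1−α) = (0.355765)/(1.336961) = 0.266100, and α = 0.266100/1.266100 ≈ 0.210.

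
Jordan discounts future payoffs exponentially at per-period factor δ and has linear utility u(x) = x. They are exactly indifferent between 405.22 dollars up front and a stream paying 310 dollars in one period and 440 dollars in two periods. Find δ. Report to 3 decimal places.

Equating present values: 405.22 = 310δ + 440δ².
So 440δ² + 310δ − 405.22 = 0.
The positive root is δ = [−310 + √(310² + 4·440·405.22)] / (2·440) = (−310 + 899.604)/880 ≈ 0.670.

δ ≈ 0.670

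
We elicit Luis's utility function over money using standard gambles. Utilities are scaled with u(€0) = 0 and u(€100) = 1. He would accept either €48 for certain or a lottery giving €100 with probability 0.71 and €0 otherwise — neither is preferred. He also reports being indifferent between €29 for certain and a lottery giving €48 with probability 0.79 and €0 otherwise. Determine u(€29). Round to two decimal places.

0.56

First, u(€48) = 0.71·u(€100) + 0.29·u(€0) = 0.71.
Chaining: u(€29) = 0.79·0.71 + 0.21·0.00 = 0.5609.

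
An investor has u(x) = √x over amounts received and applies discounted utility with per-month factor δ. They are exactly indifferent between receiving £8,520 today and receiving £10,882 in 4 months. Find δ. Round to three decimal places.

The payoff in 4 months is discounted by δ^4, so u(8520) = δ^4·u(10882) and δ^4 = u(8520)/u(10882).
With u(x) = √x: δ^4 = √8520/√10882 = √(8520/10882) = 0.88484.
Hence δ = (0.88484)^(1/4) = 0.96988.

δ ≈ 0.970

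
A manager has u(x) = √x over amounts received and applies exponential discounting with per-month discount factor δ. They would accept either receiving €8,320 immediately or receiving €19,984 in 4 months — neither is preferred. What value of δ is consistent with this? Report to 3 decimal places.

Equating discounted utilities: u(8320) = δ^4·u(19984) ⇒ δ^4 = u(8320)/u(19984).
With u(x) = √x: δ^4 = √8320/√19984 = √(8320/19984) = 0.64524.
Hence δ = (0.64524)^(1/4) = 0.89625.

δ ≈ 0.896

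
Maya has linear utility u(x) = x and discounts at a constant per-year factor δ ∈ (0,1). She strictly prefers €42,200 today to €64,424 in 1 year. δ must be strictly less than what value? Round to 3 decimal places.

δ < 0.655

Comparing present values: 42200 > δ·64424.
Dividing through by 64424 gives δ < 0.65504.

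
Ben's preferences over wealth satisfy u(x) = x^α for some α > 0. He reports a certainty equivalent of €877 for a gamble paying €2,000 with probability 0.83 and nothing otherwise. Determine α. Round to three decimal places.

EU(lottery) = 0.83·2000^α + 0.17·0 = 0.83·2000^α.
Setting u(877) equal to that: 877^α = 0.83·2000^α ⇒ (877/2000)^α = 0.83.
Taking logs: α·ln(877/2000) = ln(0.83), so α = -0.186330 / -0.824395 ≈ 0.226.

α ≈ 0.226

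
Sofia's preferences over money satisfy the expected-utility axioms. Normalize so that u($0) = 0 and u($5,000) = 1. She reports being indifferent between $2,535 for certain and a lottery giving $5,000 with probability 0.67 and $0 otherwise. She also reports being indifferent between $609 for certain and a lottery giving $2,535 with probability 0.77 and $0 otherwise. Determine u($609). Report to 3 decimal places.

0.516

From the first indifference, u($2,535) = 0.67·u($5,000) + 0.33·u($0) = 0.67·1 + 0.33·0 = 0.67.
Then u($609) = 0.77·u($2,535) + 0.23·u($0) = 0.77·0.67 + 0.23·0.00 = 0.5159.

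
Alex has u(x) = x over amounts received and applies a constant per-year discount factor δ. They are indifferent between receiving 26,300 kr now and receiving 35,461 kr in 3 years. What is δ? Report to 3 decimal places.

δ ≈ 0.905

The payoff in 3 years is discounted by δ^3, so u(26300) = δ^3·u(35461) and δ^3 = u(26300)/u(35461).
With u(x) = x: δ^3 = 26300/35461 = 0.74166.
Hence δ = (0.74166)^(1/3) = 0.90518.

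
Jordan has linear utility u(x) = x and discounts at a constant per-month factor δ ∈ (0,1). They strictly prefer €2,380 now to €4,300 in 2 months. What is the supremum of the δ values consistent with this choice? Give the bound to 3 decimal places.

δ < 0.744

Comparing present values: 2380 > δ^2·4300.
Hence δ^2 < 2380/4300 = 0.55349, and x ↦ x^(1/2) is increasing on (0,∞).
δ < (2380/4300)^(1/2) ≈ 0.744.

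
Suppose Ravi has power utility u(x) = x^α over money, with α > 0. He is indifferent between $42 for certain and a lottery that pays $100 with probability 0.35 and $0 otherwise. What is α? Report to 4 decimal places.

α ≈ 1.2102

EU(lottery) = 0.35·100^α + 0.65·0 = 0.35·100^α.
Equating: 42^α = 0.35·100^α, i.e. 0.4200^α = 0.35.
Taking logs: α·ln(42/100) = ln(0.35), so α = -1.0498221 / -0.8675006 ≈ 1.2102.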